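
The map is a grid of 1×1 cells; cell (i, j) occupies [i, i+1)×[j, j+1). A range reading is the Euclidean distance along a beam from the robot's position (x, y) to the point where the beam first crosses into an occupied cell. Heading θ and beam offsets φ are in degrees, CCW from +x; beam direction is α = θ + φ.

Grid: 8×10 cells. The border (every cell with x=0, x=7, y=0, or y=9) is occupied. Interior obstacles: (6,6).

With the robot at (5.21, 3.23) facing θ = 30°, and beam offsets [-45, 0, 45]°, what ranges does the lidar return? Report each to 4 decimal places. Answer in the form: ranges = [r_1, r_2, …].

ranges = [1.8531, 2.0669, 3.0523]

beam 1: φ=-45°, α=345°
  d=(0.9659,-0.2588)  start (5,3)  tX=0.8179 tY=0.8887  stride 1/|dx|=1.0353 1/|dy|=3.8637
    cross x-line → (6,3), t=0.8179
    cross y-line → (6,2), t=0.8887
    cross x-line → (7,2), t=1.8531 (wall)
  → r_1 = 1.8531
beam 2: φ=0°, α=30°
  d=(0.8660,0.5000)  start (5,3)  tX=0.9122 tY=1.5400  stride 1/|dx|=1.1547 1/|dy|=2.0000
    cross x-line → (6,3), t=0.9122
    cross y-line → (6,4), t=1.5400
    cross x-line → (7,4), t=2.0669 (wall)
  → r_2 = 2.0669
beam 3: φ=45°, α=75°
  d=(0.2588,0.9659)  start (5,3)  tX=3.0523 tY=0.7972  stride 1/|dx|=3.8637 1/|dy|=1.0353
    cross y-line → (5,4), t=0.7972
    cross y-line → (5,5), t=1.8324
    cross y-line → (5,6), t=2.8677
    cross x-line → (6,6), t=3.0523 (wall)
  → r_3 = 3.0523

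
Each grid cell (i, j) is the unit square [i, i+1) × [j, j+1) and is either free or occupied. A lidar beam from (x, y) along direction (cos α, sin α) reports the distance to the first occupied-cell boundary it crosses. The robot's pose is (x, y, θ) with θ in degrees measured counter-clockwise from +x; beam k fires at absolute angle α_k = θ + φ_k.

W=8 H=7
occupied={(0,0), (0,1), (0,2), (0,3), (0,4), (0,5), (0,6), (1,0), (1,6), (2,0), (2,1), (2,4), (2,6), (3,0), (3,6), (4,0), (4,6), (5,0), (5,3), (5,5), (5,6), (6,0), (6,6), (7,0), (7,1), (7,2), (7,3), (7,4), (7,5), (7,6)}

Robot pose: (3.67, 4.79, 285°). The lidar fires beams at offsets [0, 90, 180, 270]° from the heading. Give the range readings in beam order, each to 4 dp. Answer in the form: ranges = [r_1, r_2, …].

beam 1: φ=0°, α=285°
  d=(0.2588,-0.9659)  start (3,4)  tX=1.2750 tY=0.8179  stride 1/|dx|=3.8637 1/|dy|=1.0353
    cross y-line → (3,3), t=0.8179
    cross x-line → (4,3), t=1.2750
    cross y-line → (4,2), t=1.8531
    cross y-line → (4,1), t=2.8884
    cross y-line → (4,0), t=3.9237 (wall)
  → r_1 = 3.9237
beam 2: φ=90°, α=15°
  d=(0.9659,0.2588)  start (3,4)  tX=0.3416 tY=0.8114  stride 1/|dx|=1.0353 1/|dy|=3.8637
    cross x-line → (4,4), t=0.3416
    cross y-line → (4,5), t=0.8114
    cross x-line → (5,5), t=1.3769 (wall)
  → r_2 = 1.3769
beam 3: φ=180°, α=105°
  d=(-0.2588,0.9659)  start (3,4)  tX=2.5887 tY=0.2174  stride 1/|dx|=3.8637 1/|dy|=1.0353
    cross y-line → (3,5), t=0.2174
    cross y-line → (3,6), t=1.2527 (wall)
  → r_3 = 1.2527
beam 4: φ=270°, α=195°
  d=(-0.9659,-0.2588)  start (3,4)  tX=0.6936 tY=3.0523  stride 1/|dx|=1.0353 1/|dy|=3.8637
    cross x-line → (2,4), t=0.6936 (wall)
  → r_4 = 0.6936

ranges = [3.9237, 1.3769, 1.2527, 0.6936]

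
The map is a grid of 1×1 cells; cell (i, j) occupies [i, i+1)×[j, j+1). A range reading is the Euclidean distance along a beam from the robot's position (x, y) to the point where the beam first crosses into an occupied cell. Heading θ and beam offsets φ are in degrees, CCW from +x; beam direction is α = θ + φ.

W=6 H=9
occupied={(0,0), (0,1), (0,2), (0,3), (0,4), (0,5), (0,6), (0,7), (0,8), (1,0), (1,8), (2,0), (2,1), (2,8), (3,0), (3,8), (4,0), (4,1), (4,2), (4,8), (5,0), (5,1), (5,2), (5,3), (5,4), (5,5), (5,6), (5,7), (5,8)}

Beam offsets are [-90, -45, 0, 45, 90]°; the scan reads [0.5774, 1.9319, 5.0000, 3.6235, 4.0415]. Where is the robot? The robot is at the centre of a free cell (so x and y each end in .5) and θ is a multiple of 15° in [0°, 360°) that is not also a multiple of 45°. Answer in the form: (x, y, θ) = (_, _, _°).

(x, y, θ) = (1.5, 5.5, 300°)

Enumerate (i+0.5, j+0.5, θ) over the 25 free cells and 16 admissible headings. For each, cast all 5 beams and compare to the given ranges.
  (3.5, 4.5, 150°): beam 1 = 3.0000 ≠ 0.5774 ✗
  (1.5, 2.5, 345°): beam 1 = 1.5529 ≠ 0.5774 ✗
  (1.5, 6.5, 150°): beam 1 = 1.7321 ≠ 0.5774 ✗
  (2.5, 2.5, 120°): beam 1 = 2.8868 ≠ 0.5774 ✗
  …
  (1.5, 5.5, 300°): r_1=0.5774, r_2=1.9319, r_3=5.0000, r_4=3.6235, r_5=4.0415 — all match ✓
No second candidate reproduces the full scan.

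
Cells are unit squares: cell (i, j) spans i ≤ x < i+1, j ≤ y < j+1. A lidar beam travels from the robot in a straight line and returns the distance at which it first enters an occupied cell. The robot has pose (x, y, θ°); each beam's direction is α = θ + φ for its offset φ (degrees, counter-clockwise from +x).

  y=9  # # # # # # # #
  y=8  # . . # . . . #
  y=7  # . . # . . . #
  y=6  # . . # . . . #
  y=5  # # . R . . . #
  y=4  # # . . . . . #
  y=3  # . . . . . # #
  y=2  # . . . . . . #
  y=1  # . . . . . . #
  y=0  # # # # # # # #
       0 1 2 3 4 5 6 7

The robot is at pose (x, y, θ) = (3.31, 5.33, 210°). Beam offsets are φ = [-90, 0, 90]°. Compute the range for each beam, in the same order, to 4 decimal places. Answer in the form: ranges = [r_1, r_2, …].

ranges = [4.2378, 1.5127, 4.9999]

beam 1: φ=-90°, α=120°
  cosα=-0.5000 sinα=0.8660 | (3,5) | tMaxX 0.6200 tMaxY 0.7736 | tΔX 2.0000 tΔY 1.1547
    t=0.6200 [x] (2,5)
    t=0.7736 [y] (2,6)
    t=1.9283 [y] (2,7)
    t=2.6200 [x] (1,7)
    t=3.0831 [y] (1,8)
    t=4.2378 [y] (1,9) — stop
  → r_1 = 4.2378
beam 2: φ=0°, α=210°
  cosα=-0.8660 sinα=-0.5000 | (3,5) | tMaxX 0.3580 tMaxY 0.6600 | tΔX 1.1547 tΔY 2.0000
    t=0.3580 [x] (2,5)
    t=0.6600 [y] (2,4)
    t=1.5127 [x] (1,4) — stop
  → r_2 = 1.5127
beam 3: φ=90°, α=300°
  cosα=0.5000 sinα=-0.8660 | (3,5) | tMaxX 1.3800 tMaxY 0.3811 | tΔX 2.0000 tΔY 1.1547
    t=0.3811 [y] (3,4)
    t=1.3800 [x] (4,4)
    t=1.5358 [y] (4,3)
    t=2.6905 [y] (4,2)
    t=3.3800 [x] (5,2)
    t=3.8452 [y] (5,1)
    t=4.9999 [y] (5,0) — stop
  → r_3 = 4.9999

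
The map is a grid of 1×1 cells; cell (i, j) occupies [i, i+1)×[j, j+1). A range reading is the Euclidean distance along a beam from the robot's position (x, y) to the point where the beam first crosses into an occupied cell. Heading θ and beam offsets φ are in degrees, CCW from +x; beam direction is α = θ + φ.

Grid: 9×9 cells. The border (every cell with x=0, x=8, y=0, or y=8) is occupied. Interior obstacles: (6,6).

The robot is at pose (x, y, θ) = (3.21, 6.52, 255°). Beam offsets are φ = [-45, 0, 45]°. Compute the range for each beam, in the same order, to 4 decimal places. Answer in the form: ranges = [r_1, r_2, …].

beam 1: φ=-45°, α=210°
  d=(-0.8660,-0.5000)  start (3,6)  tX=0.2425 tY=1.0400  stride 1/|dx|=1.1547 1/|dy|=2.0000
    cross x-line → (2,6), t=0.2425
    cross y-line → (2,5), t=1.0400
    cross x-line → (1,5), t=1.3972
    cross x-line → (0,5), t=2.5519 (wall)
  → r_1 = 2.5519
beam 2: φ=0°, α=255°
  d=(-0.2588,-0.9659)  start (3,6)  tX=0.8114 tY=0.5383  stride 1/|dx|=3.8637 1/|dy|=1.0353
    cross y-line → (3,5), t=0.5383
    cross x-line → (2,5), t=0.8114
    cross y-line → (2,4), t=1.5736
    cross y-line → (2,3), t=2.6089
    cross y-line → (2,2), t=3.6442
    cross x-line → (1,2), t=4.6751
    cross y-line → (1,1), t=4.6794
    cross y-line → (1,0), t=5.7147 (wall)
  → r_2 = 5.7147
beam 3: φ=45°, α=300°
  d=(0.5000,-0.8660)  start (3,6)  tX=1.5800 tY=0.6004  stride 1/|dx|=2.0000 1/|dy|=1.1547
    cross y-line → (3,5), t=0.6004
    cross x-line → (4,5), t=1.5800
    cross y-line → (4,4), t=1.7551
    cross y-line → (4,3), t=2.9098
    cross x-line → (5,3), t=3.5800
    cross y-line → (5,2), t=4.0645
    cross y-line → (5,1), t=5.2192
    cross x-line → (6,1), t=5.5800
    cross y-line → (6,0), t=6.3739 (wall)
  → r_3 = 6.3739

ranges = [2.5519, 5.7147, 6.3739]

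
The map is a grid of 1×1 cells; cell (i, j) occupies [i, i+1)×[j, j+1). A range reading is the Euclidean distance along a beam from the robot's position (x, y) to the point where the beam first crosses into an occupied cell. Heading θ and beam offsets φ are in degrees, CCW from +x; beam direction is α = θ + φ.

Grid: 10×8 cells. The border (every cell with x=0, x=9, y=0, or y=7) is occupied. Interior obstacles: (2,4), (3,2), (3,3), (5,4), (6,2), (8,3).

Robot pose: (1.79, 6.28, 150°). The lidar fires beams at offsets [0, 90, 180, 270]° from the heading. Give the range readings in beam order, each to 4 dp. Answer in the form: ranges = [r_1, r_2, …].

beam 1: φ=0°, α=150°
  cosα=-0.8660 sinα=0.5000 | (1,6) | tMaxX 0.9122 tMaxY 1.4400 | tΔX 1.1547 tΔY 2.0000
    t=0.9122 [x] (0,6) — stop
  → r_1 = 0.9122
beam 2: φ=90°, α=240°
  cosα=-0.5000 sinα=-0.8660 | (1,6) | tMaxX 1.5800 tMaxY 0.3233 | tΔX 2.0000 tΔY 1.1547
    t=0.3233 [y] (1,5)
    t=1.4780 [y] (1,4)
    t=1.5800 [x] (0,4) — stop
  → r_2 = 1.5800
beam 3: φ=180°, α=330°
  cosα=0.8660 sinα=-0.5000 | (1,6) | tMaxX 0.2425 tMaxY 0.5600 | tΔX 1.1547 tΔY 2.0000
    t=0.2425 [x] (2,6)
    t=0.5600 [y] (2,5)
    t=1.3972 [x] (3,5)
    t=2.5519 [x] (4,5)
    t=2.5600 [y] (4,4)
    t=3.7066 [x] (5,4) — stop
  → r_3 = 3.7066
beam 4: φ=270°, α=60°
  cosα=0.5000 sinα=0.8660 | (1,6) | tMaxX 0.4200 tMaxY 0.8314 | tΔX 2.0000 tΔY 1.1547
    t=0.4200 [x] (2,6)
    t=0.8314 [y] (2,7) — stop
  → r_4 = 0.8314

ranges = [0.9122, 1.5800, 3.7066, 0.8314]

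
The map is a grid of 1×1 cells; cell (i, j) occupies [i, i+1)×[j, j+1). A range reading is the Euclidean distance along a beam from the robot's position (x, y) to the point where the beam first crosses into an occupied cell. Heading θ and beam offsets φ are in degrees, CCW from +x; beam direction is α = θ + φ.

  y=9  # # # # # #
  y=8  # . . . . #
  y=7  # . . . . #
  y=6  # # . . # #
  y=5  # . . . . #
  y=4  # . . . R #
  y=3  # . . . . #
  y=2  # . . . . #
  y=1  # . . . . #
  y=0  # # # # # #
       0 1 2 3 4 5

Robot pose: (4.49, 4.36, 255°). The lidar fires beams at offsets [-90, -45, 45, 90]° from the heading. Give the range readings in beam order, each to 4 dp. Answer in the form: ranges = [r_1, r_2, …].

beam 1: φ=-90°, α=165°
  direction (-0.9659, 0.2588); cell (4,4); t to first gridline: x 0.5073, y 2.4728 (then +1.0353 / +3.8637)
    (3,4) via x @ 0.5073
    (2,4) via x @ 1.5426
    (2,5) via y @ 2.4728
    (1,5) via x @ 2.5778
    (0,5) via x @ 3.6131  # hit
  → r_1 = 3.6131
beam 2: φ=-45°, α=210°
  direction (-0.8660, -0.5000); cell (4,4); t to first gridline: x 0.5658, y 0.7200 (then +1.1547 / +2.0000)
    (3,4) via x @ 0.5658
    (3,3) via y @ 0.7200
    (2,3) via x @ 1.7205
    (2,2) via y @ 2.7200
    (1,2) via x @ 2.8752
    (0,2) via x @ 4.0299  # hit
  → r_2 = 4.0299
beam 3: φ=45°, α=300°
  direction (0.5000, -0.8660); cell (4,4); t to first gridline: x 1.0200, y 0.4157 (then +2.0000 / +1.1547)
    (4,3) via y @ 0.4157
    (5,3) via x @ 1.0200  # hit
  → r_3 = 1.0200
beam 4: φ=90°, α=345°
  direction (0.9659, -0.2588); cell (4,4); t to first gridline: x 0.5280, y 1.3909 (then +1.0353 / +3.8637)
    (5,4) via x @ 0.5280  # hit
  → r_4 = 0.5280

ranges = [3.6131, 4.0299, 1.0200, 0.5280]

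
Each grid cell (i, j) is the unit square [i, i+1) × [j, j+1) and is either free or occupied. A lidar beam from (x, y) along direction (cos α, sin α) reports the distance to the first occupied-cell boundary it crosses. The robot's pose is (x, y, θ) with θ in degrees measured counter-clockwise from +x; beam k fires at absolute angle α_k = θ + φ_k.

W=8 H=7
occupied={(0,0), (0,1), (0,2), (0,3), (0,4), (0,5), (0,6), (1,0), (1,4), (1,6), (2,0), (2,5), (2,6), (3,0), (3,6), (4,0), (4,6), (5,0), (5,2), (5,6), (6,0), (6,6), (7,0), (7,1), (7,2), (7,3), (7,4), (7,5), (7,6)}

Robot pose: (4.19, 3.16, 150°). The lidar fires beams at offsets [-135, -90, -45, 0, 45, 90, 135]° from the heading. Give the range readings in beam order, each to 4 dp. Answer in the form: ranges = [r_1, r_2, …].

ranges = [2.9091, 3.2793, 2.9402, 2.5288, 3.3025, 2.4942, 2.2362]

beam 1: φ=-135°, α=15°
  cosα=0.9659 sinα=0.2588 | (4,3) | tMaxX 0.8386 tMaxY 3.2455 | tΔX 1.0353 tΔY 3.8637
    t=0.8386 [x] (5,3)
    t=1.8738 [x] (6,3)
    t=2.9091 [x] (7,3) — stop
  → r_1 = 2.9091
beam 2: φ=-90°, α=60°
  cosα=0.5000 sinα=0.8660 | (4,3) | tMaxX 1.6200 tMaxY 0.9699 | tΔX 2.0000 tΔY 1.1547
    t=0.9699 [y] (4,4)
    t=1.6200 [x] (5,4)
    t=2.1246 [y] (5,5)
    t=3.2793 [y] (5,6) — stop
  → r_2 = 3.2793
beam 3: φ=-45°, α=105°
  cosα=-0.2588 sinα=0.9659 | (4,3) | tMaxX 0.7341 tMaxY 0.8696 | tΔX 3.8637 tΔY 1.0353
    t=0.7341 [x] (3,3)
    t=0.8696 [y] (3,4)
    t=1.9049 [y] (3,5)
    t=2.9402 [y] (3,6) — stop
  → r_3 = 2.9402
beam 4: φ=0°, α=150°
  cosα=-0.8660 sinα=0.5000 | (4,3) | tMaxX 0.2194 tMaxY 1.6800 | tΔX 1.1547 tΔY 2.0000
    t=0.2194 [x] (3,3)
    t=1.3741 [x] (2,3)
    t=1.6800 [y] (2,4)
    t=2.5288 [x] (1,4) — stop
  → r_4 = 2.5288
beam 5: φ=45°, α=195°
  cosα=-0.9659 sinα=-0.2588 | (4,3) | tMaxX 0.1967 tMaxY 0.6182 | tΔX 1.0353 tΔY 3.8637
    t=0.1967 [x] (3,3)
    t=0.6182 [y] (3,2)
    t=1.2320 [x] (2,2)
    t=2.2673 [x] (1,2)
    t=3.3025 [x] (0,2) — stop
  → r_5 = 3.3025
beam 6: φ=90°, α=240°
  cosα=-0.5000 sinα=-0.8660 | (4,3) | tMaxX 0.3800 tMaxY 0.1848 | tΔX 2.0000 tΔY 1.1547
    t=0.1848 [y] (4,2)
    t=0.3800 [x] (3,2)
    t=1.3395 [y] (3,1)
    t=2.3800 [x] (2,1)
    t=2.4942 [y] (2,0) — stop
  → r_6 = 2.4942
beam 7: φ=135°, α=285°
  cosα=0.2588 sinα=-0.9659 | (4,3) | tMaxX 3.1296 tMaxY 0.1656 | tΔX 3.8637 tΔY 1.0353
    t=0.1656 [y] (4,2)
    t=1.2009 [y] (4,1)
    t=2.2362 [y] (4,0) — stop
  → r_7 = 2.2362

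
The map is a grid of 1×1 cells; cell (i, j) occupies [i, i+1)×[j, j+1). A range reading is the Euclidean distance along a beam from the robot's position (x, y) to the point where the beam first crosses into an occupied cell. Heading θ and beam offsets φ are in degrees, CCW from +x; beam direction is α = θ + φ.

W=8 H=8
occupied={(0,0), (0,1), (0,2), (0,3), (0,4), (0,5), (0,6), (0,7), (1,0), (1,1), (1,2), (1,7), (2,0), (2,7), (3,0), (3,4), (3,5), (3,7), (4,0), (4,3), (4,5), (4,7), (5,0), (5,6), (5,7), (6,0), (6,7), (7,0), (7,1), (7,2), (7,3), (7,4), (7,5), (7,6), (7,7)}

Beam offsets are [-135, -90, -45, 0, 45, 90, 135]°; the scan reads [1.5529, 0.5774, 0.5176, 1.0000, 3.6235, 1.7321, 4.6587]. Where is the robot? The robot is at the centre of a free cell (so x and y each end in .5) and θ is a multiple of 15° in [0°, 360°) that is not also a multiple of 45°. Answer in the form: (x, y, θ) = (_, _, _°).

(x, y, θ) = (6.5, 2.5, 60°)

Candidates: 29 free-cell centres × 16 headings = 464 poses. Raycast each; keep the one whose scan matches to 4 dp.
  (6.5, 6.5, 30°): beam 1 = 5.6940 ≠ 1.5529 ✗
  (2.5, 2.5, 120°): beam 1 = 4.6587 ≠ 1.5529 ✗
  (6.5, 4.5, 300°): beam 1 = 1.9319 ≠ 1.5529 ✗
  (6.5, 3.5, 285°): beam 1 = 2.8868 ≠ 1.5529 ✗
  …
  (6.5, 2.5, 60°): r_1=1.5529, r_2=0.5774, r_3=0.5176, r_4=1.0000, r_5=3.6235, r_6=1.7321, r_7=4.6587 — all match ✓
Only this pose fits every beam.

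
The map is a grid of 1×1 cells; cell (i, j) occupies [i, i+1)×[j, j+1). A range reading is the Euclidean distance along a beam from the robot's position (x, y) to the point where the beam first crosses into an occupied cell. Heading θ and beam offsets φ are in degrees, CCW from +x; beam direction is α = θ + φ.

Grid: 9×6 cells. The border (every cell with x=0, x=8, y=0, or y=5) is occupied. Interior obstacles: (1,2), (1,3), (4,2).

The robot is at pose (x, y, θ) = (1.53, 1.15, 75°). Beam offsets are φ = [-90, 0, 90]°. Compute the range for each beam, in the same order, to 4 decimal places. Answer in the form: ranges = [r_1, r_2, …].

ranges = [0.5796, 0.8800, 0.5487]

beam 1: φ=-90°, α=345°
  d=(0.9659,-0.2588)  start (1,1)  tX=0.4866 tY=0.5796  stride 1/|dx|=1.0353 1/|dy|=3.8637
    cross x-line → (2,1), t=0.4866
    cross y-line → (2,0), t=0.5796 (wall)
  → r_1 = 0.5796
beam 2: φ=0°, α=75°
  d=(0.2588,0.9659)  start (1,1)  tX=1.8159 tY=0.8800  stride 1/|dx|=3.8637 1/|dy|=1.0353
    cross y-line → (1,2), t=0.8800 (wall)
  → r_2 = 0.8800
beam 3: φ=90°, α=165°
  d=(-0.9659,0.2588)  start (1,1)  tX=0.5487 tY=3.2841  stride 1/|dx|=1.0353 1/|dy|=3.8637
    cross x-line → (0,1), t=0.5487 (wall)
  → r_3 = 0.5487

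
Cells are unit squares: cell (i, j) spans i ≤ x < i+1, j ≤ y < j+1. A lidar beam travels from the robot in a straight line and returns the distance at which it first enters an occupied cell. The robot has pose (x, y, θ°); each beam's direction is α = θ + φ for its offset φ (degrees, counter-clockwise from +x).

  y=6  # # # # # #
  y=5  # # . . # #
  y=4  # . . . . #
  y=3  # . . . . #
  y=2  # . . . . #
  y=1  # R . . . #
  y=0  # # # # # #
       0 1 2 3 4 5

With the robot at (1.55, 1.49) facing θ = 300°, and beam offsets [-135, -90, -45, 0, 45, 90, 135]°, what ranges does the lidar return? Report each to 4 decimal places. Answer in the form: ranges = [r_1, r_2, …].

ranges = [0.5694, 0.6351, 0.5073, 0.5658, 1.8932, 3.9837, 4.6691]

beam 1: φ=-135°, α=165°
  dir = (cos 165°, sin 165°) = (-0.9659, 0.2588); from cell (1,1)
  next x-line at t=0.5694, next y-line at t=1.9705; Δt_x=1.0353, Δt_y=3.8637
    x: enter (0,1) at t=0.5694 ← occupied
  → r_1 = 0.5694
beam 2: φ=-90°, α=210°
  dir = (cos 210°, sin 210°) = (-0.8660, -0.5000); from cell (1,1)
  next x-line at t=0.6351, next y-line at t=0.9800; Δt_x=1.1547, Δt_y=2.0000
    x: enter (0,1) at t=0.6351 ← occupied
  → r_2 = 0.6351
beam 3: φ=-45°, α=255°
  dir = (cos 255°, sin 255°) = (-0.2588, -0.9659); from cell (1,1)
  next x-line at t=2.1250, next y-line at t=0.5073; Δt_x=3.8637, Δt_y=1.0353
    y: enter (1,0) at t=0.5073 ← occupied
  → r_3 = 0.5073
beam 4: φ=0°, α=300°
  dir = (cos 300°, sin 300°) = (0.5000, -0.8660); from cell (1,1)
  next x-line at t=0.9000, next y-line at t=0.5658; Δt_x=2.0000, Δt_y=1.1547
    y: enter (1,0) at t=0.5658 ← occupied
  → r_4 = 0.5658
beam 5: φ=45°, α=345°
  dir = (cos 345°, sin 345°) = (0.9659, -0.2588); from cell (1,1)
  next x-line at t=0.4659, next y-line at t=1.8932; Δt_x=1.0353, Δt_y=3.8637
    x: enter (2,1) at t=0.4659
    x: enter (3,1) at t=1.5012
    y: enter (3,0) at t=1.8932 ← occupied
  → r_5 = 1.8932
beam 6: φ=90°, α=30°
  dir = (cos 30°, sin 30°) = (0.8660, 0.5000); from cell (1,1)
  next x-line at t=0.5196, next y-line at t=1.0200; Δt_x=1.1547, Δt_y=2.0000
    x: enter (2,1) at t=0.5196
    y: enter (2,2) at t=1.0200
    x: enter (3,2) at t=1.6743
    x: enter (4,2) at t=2.8290
    y: enter (4,3) at t=3.0200
    x: enter (5,3) at t=3.9837 ← occupied
  → r_6 = 3.9837
beam 7: φ=135°, α=75°
  dir = (cos 75°, sin 75°) = (0.2588, 0.9659); from cell (1,1)
  next x-line at t=1.7387, next y-line at t=0.5280; Δt_x=3.8637, Δt_y=1.0353
    y: enter (1,2) at t=0.5280
    y: enter (1,3) at t=1.5633
    x: enter (2,3) at t=1.7387
    y: enter (2,4) at t=2.5985
    y: enter (2,5) at t=3.6338
    y: enter (2,6) at t=4.6691 ← occupied
  → r_7 = 4.6691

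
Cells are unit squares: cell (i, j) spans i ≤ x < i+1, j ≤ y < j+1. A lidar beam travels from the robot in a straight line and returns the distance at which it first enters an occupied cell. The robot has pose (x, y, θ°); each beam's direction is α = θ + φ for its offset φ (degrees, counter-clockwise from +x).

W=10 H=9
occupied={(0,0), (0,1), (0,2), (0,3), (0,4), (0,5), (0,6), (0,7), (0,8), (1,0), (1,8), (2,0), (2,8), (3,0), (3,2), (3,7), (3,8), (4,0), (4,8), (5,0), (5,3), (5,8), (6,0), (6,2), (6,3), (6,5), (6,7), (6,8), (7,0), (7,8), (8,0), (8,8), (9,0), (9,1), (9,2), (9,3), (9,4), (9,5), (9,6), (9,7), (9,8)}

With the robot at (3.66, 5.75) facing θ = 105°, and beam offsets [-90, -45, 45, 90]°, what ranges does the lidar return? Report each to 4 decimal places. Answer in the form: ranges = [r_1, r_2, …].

ranges = [5.5284, 2.5981, 3.0715, 2.7538]

beam 1: φ=-90°, α=15°
  d=(0.9659,0.2588)  start (3,5)  tX=0.3520 tY=0.9659  stride 1/|dx|=1.0353 1/|dy|=3.8637
    cross x-line → (4,5), t=0.3520
    cross y-line → (4,6), t=0.9659
    cross x-line → (5,6), t=1.3873
    cross x-line → (6,6), t=2.4225
    cross x-line → (7,6), t=3.4578
    cross x-line → (8,6), t=4.4931
    cross y-line → (8,7), t=4.8296
    cross x-line → (9,7), t=5.5284 (wall)
  → r_1 = 5.5284
beam 2: φ=-45°, α=60°
  d=(0.5000,0.8660)  start (3,5)  tX=0.6800 tY=0.2887  stride 1/|dx|=2.0000 1/|dy|=1.1547
    cross y-line → (3,6), t=0.2887
    cross x-line → (4,6), t=0.6800
    cross y-line → (4,7), t=1.4434
    cross y-line → (4,8), t=2.5981 (wall)
  → r_2 = 2.5981
beam 3: φ=45°, α=150°
  d=(-0.8660,0.5000)  start (3,5)  tX=0.7621 tY=0.5000  stride 1/|dx|=1.1547 1/|dy|=2.0000
    cross y-line → (3,6), t=0.5000
    cross x-line → (2,6), t=0.7621
    cross x-line → (1,6), t=1.9168
    cross y-line → (1,7), t=2.5000
    cross x-line → (0,7), t=3.0715 (wall)
  → r_3 = 3.0715
beam 4: φ=90°, α=195°
  d=(-0.9659,-0.2588)  start (3,5)  tX=0.6833 tY=2.8978  stride 1/|dx|=1.0353 1/|dy|=3.8637
    cross x-line → (2,5), t=0.6833
    cross x-line → (1,5), t=1.7186
    cross x-line → (0,5), t=2.7538 (wall)
  → r_4 = 2.7538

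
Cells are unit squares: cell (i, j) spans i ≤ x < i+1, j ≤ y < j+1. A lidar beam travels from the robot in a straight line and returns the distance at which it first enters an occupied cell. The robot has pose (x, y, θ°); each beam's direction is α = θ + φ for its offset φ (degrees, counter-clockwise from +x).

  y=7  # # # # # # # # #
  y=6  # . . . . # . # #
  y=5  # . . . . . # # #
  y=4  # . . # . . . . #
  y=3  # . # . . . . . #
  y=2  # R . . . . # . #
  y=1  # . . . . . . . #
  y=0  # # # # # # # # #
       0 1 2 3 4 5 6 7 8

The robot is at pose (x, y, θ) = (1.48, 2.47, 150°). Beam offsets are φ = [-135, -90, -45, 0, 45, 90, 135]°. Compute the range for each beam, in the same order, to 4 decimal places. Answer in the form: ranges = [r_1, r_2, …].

ranges = [6.7500, 1.0400, 1.8546, 0.5543, 0.4969, 0.9600, 1.5219]

beam 1: φ=-135°, α=15°
  dir = (cos 15°, sin 15°) = (0.9659, 0.2588); from cell (1,2)
  next x-line at t=0.5383, next y-line at t=2.0478; Δt_x=1.0353, Δt_y=3.8637
    x: enter (2,2) at t=0.5383
    x: enter (3,2) at t=1.5736
    y: enter (3,3) at t=2.0478
    x: enter (4,3) at t=2.6089
    x: enter (5,3) at t=3.6442
    x: enter (6,3) at t=4.6794
    x: enter (7,3) at t=5.7147
    y: enter (7,4) at t=5.9115
    x: enter (8,4) at t=6.7500 ← occupied
  → r_1 = 6.7500
beam 2: φ=-90°, α=60°
  dir = (cos 60°, sin 60°) = (0.5000, 0.8660); from cell (1,2)
  next x-line at t=1.0400, next y-line at t=0.6120; Δt_x=2.0000, Δt_y=1.1547
    y: enter (1,3) at t=0.6120
    x: enter (2,3) at t=1.0400 ← occupied
  → r_2 = 1.0400
beam 3: φ=-45°, α=105°
  dir = (cos 105°, sin 105°) = (-0.2588, 0.9659); from cell (1,2)
  next x-line at t=1.8546, next y-line at t=0.5487; Δt_x=3.8637, Δt_y=1.0353
    y: enter (1,3) at t=0.5487
    y: enter (1,4) at t=1.5840
    x: enter (0,4) at t=1.8546 ← occupied
  → r_3 = 1.8546
beam 4: φ=0°, α=150°
  dir = (cos 150°, sin 150°) = (-0.8660, 0.5000); from cell (1,2)
  next x-line at t=0.5543, next y-line at t=1.0600; Δt_x=1.1547, Δt_y=2.0000
    x: enter (0,2) at t=0.5543 ← occupied
  → r_4 = 0.5543
beam 5: φ=45°, α=195°
  dir = (cos 195°, sin 195°) = (-0.9659, -0.2588); from cell (1,2)
  next x-line at t=0.4969, next y-line at t=1.8159; Δt_x=1.0353, Δt_y=3.8637
    x: enter (0,2) at t=0.4969 ← occupied
  → r_5 = 0.4969
beam 6: φ=90°, α=240°
  dir = (cos 240°, sin 240°) = (-0.5000, -0.8660); from cell (1,2)
  next x-line at t=0.9600, next y-line at t=0.5427; Δt_x=2.0000, Δt_y=1.1547
    y: enter (1,1) at t=0.5427
    x: enter (0,1) at t=0.9600 ← occupied
  → r_6 = 0.9600
beam 7: φ=135°, α=285°
  dir = (cos 285°, sin 285°) = (0.2588, -0.9659); from cell (1,2)
  next x-line at t=2.0091, next y-line at t=0.4866; Δt_x=3.8637, Δt_y=1.0353
    y: enter (1,1) at t=0.4866
    y: enter (1,0) at t=1.5219 ← occupied
  → r_7 = 1.5219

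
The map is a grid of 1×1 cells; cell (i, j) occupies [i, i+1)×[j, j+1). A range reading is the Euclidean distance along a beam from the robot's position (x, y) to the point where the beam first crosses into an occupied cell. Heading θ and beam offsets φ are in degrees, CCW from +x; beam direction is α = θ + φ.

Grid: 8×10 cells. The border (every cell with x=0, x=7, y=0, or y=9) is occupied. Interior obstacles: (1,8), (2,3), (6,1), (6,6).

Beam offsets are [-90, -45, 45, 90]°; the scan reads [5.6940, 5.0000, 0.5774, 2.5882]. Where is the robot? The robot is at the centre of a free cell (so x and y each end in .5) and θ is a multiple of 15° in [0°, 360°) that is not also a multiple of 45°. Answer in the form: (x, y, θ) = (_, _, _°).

(x, y, θ) = (3.5, 3.5, 165°)

Enumerate (i+0.5, j+0.5, θ) over the 44 free cells and 16 admissible headings. For each, cast all 4 beams and compare to the given ranges.
  (6.5, 2.5, 165°): beam 1 = 1.9319 ≠ 5.6940 ✗
  (2.5, 7.5, 330°): beam 1 = 3.0000 ≠ 5.6940 ✗
  (5.5, 1.5, 30°): beam 1 = 0.5774 ≠ 5.6940 ✗
  (5.5, 8.5, 195°): beam 1 = 0.5176 ≠ 5.6940 ✗
  …
  (3.5, 3.5, 165°): r_1=5.6940, r_2=5.0000, r_3=0.5774, r_4=2.5882 — all match ✓
Unique over the lattice → pose = (3.5, 3.5, 165°).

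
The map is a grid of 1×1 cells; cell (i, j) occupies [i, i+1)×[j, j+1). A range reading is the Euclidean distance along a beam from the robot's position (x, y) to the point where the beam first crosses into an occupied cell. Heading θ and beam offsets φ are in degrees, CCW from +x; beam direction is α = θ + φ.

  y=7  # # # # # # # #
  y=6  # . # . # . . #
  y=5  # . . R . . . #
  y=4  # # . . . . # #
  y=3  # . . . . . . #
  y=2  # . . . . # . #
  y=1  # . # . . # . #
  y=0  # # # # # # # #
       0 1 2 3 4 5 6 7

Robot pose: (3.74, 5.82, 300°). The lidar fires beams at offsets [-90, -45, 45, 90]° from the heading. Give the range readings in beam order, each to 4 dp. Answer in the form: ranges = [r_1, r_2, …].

ranges = [2.0092, 3.9548, 3.1682, 0.3600]

beam 1: φ=-90°, α=210°
  d=(-0.8660,-0.5000)  start (3,5)  tX=0.8545 tY=1.6400  stride 1/|dx|=1.1547 1/|dy|=2.0000
    cross x-line → (2,5), t=0.8545
    cross y-line → (2,4), t=1.6400
    cross x-line → (1,4), t=2.0092 (wall)
  → r_1 = 2.0092
beam 2: φ=-45°, α=255°
  d=(-0.2588,-0.9659)  start (3,5)  tX=2.8591 tY=0.8489  stride 1/|dx|=3.8637 1/|dy|=1.0353
    cross y-line → (3,4), t=0.8489
    cross y-line → (3,3), t=1.8842
    cross x-line → (2,3), t=2.8591
    cross y-line → (2,2), t=2.9195
    cross y-line → (2,1), t=3.9548 (wall)
  → r_2 = 3.9548
beam 3: φ=45°, α=345°
  d=(0.9659,-0.2588)  start (3,5)  tX=0.2692 tY=3.1682  stride 1/|dx|=1.0353 1/|dy|=3.8637
    cross x-line → (4,5), t=0.2692
    cross x-line → (5,5), t=1.3044
    cross x-line → (6,5), t=2.3397
    cross y-line → (6,4), t=3.1682 (wall)
  → r_3 = 3.1682
beam 4: φ=90°, α=30°
  d=(0.8660,0.5000)  start (3,5)  tX=0.3002 tY=0.3600  stride 1/|dx|=1.1547 1/|dy|=2.0000
    cross x-line → (4,5), t=0.3002
    cross y-line → (4,6), t=0.3600 (wall)
  → r_4 = 0.3600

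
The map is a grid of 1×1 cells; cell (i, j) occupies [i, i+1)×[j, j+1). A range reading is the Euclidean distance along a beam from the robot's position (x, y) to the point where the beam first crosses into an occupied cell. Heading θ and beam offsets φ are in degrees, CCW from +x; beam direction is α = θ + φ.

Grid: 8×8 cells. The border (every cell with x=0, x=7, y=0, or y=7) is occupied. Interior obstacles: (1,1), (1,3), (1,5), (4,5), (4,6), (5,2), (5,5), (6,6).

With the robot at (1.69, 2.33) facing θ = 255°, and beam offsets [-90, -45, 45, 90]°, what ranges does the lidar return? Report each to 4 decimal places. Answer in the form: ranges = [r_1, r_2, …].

beam 1: φ=-90°, α=165°
  dir = (cos 165°, sin 165°) = (-0.9659, 0.2588); from cell (1,2)
  next x-line at t=0.7143, next y-line at t=2.5887; Δt_x=1.0353, Δt_y=3.8637
    x: enter (0,2) at t=0.7143 ← occupied
  → r_1 = 0.7143
beam 2: φ=-45°, α=210°
  dir = (cos 210°, sin 210°) = (-0.8660, -0.5000); from cell (1,2)
  next x-line at t=0.7967, next y-line at t=0.6600; Δt_x=1.1547, Δt_y=2.0000
    y: enter (1,1) at t=0.6600 ← occupied
  → r_2 = 0.6600
beam 3: φ=45°, α=300°
  dir = (cos 300°, sin 300°) = (0.5000, -0.8660); from cell (1,2)
  next x-line at t=0.6200, next y-line at t=0.3811; Δt_x=2.0000, Δt_y=1.1547
    y: enter (1,1) at t=0.3811 ← occupied
  → r_3 = 0.3811
beam 4: φ=90°, α=345°
  dir = (cos 345°, sin 345°) = (0.9659, -0.2588); from cell (1,2)
  next x-line at t=0.3209, next y-line at t=1.2750; Δt_x=1.0353, Δt_y=3.8637
    x: enter (2,2) at t=0.3209
    y: enter (2,1) at t=1.2750
    x: enter (3,1) at t=1.3562
    x: enter (4,1) at t=2.3915
    x: enter (5,1) at t=3.4268
    x: enter (6,1) at t=4.4620
    y: enter (6,0) at t=5.1387 ← occupied
  → r_4 = 5.1387

ranges = [0.7143, 0.6600, 0.3811, 5.1387]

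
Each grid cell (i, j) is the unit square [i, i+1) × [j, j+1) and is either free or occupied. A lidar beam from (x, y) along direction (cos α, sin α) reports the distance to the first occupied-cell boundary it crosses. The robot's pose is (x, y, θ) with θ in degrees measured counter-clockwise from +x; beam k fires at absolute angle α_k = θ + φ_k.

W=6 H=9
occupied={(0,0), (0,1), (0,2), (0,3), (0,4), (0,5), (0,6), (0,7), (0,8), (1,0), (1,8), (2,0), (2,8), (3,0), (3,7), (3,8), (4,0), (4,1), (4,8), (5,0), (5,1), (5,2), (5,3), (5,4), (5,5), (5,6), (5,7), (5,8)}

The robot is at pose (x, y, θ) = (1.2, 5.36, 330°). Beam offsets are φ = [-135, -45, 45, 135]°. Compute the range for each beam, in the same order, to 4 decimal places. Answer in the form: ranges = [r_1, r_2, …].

ranges = [0.2071, 4.5138, 3.9340, 0.7727]

beam 1: φ=-135°, α=195°
  cosα=-0.9659 sinα=-0.2588 | (1,5) | tMaxX 0.2071 tMaxY 1.3909 | tΔX 1.0353 tΔY 3.8637
    t=0.2071 [x] (0,5) — stop
  → r_1 = 0.2071
beam 2: φ=-45°, α=285°
  cosα=0.2588 sinα=-0.9659 | (1,5) | tMaxX 3.0910 tMaxY 0.3727 | tΔX 3.8637 tΔY 1.0353
    t=0.3727 [y] (1,4)
    t=1.4080 [y] (1,3)
    t=2.4433 [y] (1,2)
    t=3.0910 [x] (2,2)
    t=3.4785 [y] (2,1)
    t=4.5138 [y] (2,0) — stop
  → r_2 = 4.5138
beam 3: φ=45°, α=15°
  cosα=0.9659 sinα=0.2588 | (1,5) | tMaxX 0.8282 tMaxY 2.4728 | tΔX 1.0353 tΔY 3.8637
    t=0.8282 [x] (2,5)
    t=1.8635 [x] (3,5)
    t=2.4728 [y] (3,6)
    t=2.8988 [x] (4,6)
    t=3.9340 [x] (5,6) — stop
  → r_3 = 3.9340
beam 4: φ=135°, α=105°
  cosα=-0.2588 sinα=0.9659 | (1,5) | tMaxX 0.7727 tMaxY 0.6626 | tΔX 3.8637 tΔY 1.0353
    t=0.6626 [y] (1,6)
    t=0.7727 [x] (0,6) — stop
  → r_4 = 0.7727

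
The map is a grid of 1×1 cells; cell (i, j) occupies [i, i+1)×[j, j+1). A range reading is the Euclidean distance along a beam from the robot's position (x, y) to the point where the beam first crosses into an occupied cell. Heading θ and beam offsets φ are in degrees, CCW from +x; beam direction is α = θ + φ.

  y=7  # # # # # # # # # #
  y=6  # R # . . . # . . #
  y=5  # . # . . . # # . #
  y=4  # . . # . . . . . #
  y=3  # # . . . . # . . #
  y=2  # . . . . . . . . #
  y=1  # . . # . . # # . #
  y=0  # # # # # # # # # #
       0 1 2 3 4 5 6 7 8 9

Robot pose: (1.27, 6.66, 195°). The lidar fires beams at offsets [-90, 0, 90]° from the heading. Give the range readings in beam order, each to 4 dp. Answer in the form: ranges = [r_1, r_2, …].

ranges = [0.3520, 0.2795, 2.7538]

beam 1: φ=-90°, α=105°
  direction (-0.2588, 0.9659); cell (1,6); t to first gridline: x 1.0432, y 0.3520 (then +3.8637 / +1.0353)
    (1,7) via y @ 0.3520  # hit
  → r_1 = 0.3520
beam 2: φ=0°, α=195°
  direction (-0.9659, -0.2588); cell (1,6); t to first gridline: x 0.2795, y 2.5500 (then +1.0353 / +3.8637)
    (0,6) via x @ 0.2795  # hit
  → r_2 = 0.2795
beam 3: φ=90°, α=285°
  direction (0.2588, -0.9659); cell (1,6); t to first gridline: x 2.8205, y 0.6833 (then +3.8637 / +1.0353)
    (1,5) via y @ 0.6833
    (1,4) via y @ 1.7186
    (1,3) via y @ 2.7538  # hit
  → r_3 = 2.7538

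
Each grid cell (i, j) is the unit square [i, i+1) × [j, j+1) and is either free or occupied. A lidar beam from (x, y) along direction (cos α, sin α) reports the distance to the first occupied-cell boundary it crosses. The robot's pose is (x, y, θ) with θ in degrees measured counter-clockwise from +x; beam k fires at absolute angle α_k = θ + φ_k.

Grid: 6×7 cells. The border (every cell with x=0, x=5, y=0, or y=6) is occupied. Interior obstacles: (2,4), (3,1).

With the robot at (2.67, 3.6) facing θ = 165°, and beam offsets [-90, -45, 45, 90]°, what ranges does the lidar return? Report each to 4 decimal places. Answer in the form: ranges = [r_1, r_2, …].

ranges = [0.4141, 0.4619, 1.9283, 2.6917]

beam 1: φ=-90°, α=75°
  direction (0.2588, 0.9659); cell (2,3); t to first gridline: x 1.2750, y 0.4141 (then +3.8637 / +1.0353)
    (2,4) via y @ 0.4141  # hit
  → r_1 = 0.4141
beam 2: φ=-45°, α=120°
  direction (-0.5000, 0.8660); cell (2,3); t to first gridline: x 1.3400, y 0.4619 (then +2.0000 / +1.1547)
    (2,4) via y @ 0.4619  # hit
  → r_2 = 0.4619
beam 3: φ=45°, α=210°
  direction (-0.8660, -0.5000); cell (2,3); t to first gridline: x 0.7736, y 1.2000 (then +1.1547 / +2.0000)
    (1,3) via x @ 0.7736
    (1,2) via y @ 1.2000
    (0,2) via x @ 1.9283  # hit
  → r_3 = 1.9283
beam 4: φ=90°, α=255°
  direction (-0.2588, -0.9659); cell (2,3); t to first gridline: x 2.5887, y 0.6212 (then +3.8637 / +1.0353)
    (2,2) via y @ 0.6212
    (2,1) via y @ 1.6564
    (1,1) via x @ 2.5887
    (1,0) via y @ 2.6917  # hit
  → r_4 = 2.6917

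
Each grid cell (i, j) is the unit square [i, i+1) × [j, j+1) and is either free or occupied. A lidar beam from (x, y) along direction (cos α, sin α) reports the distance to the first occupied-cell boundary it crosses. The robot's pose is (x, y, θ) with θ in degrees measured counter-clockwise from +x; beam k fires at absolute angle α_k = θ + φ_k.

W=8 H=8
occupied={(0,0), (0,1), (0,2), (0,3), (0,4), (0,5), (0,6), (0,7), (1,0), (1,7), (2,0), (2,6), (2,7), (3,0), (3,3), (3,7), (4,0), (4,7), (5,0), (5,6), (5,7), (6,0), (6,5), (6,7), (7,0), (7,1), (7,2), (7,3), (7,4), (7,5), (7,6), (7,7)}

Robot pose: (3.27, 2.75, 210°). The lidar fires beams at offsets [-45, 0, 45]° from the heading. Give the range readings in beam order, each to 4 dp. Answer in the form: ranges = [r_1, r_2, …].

beam 1: φ=-45°, α=165°
  direction (-0.9659, 0.2588); cell (3,2); t to first gridline: x 0.2795, y 0.9659 (then +1.0353 / +3.8637)
    (2,2) via x @ 0.2795
    (2,3) via y @ 0.9659
    (1,3) via x @ 1.3148
    (0,3) via x @ 2.3501  # hit
  → r_1 = 2.3501
beam 2: φ=0°, α=210°
  direction (-0.8660, -0.5000); cell (3,2); t to first gridline: x 0.3118, y 1.5000 (then +1.1547 / +2.0000)
    (2,2) via x @ 0.3118
    (1,2) via x @ 1.4665
    (1,1) via y @ 1.5000
    (0,1) via x @ 2.6212  # hit
  → r_2 = 2.6212
beam 3: φ=45°, α=255°
  direction (-0.2588, -0.9659); cell (3,2); t to first gridline: x 1.0432, y 0.7765 (then +3.8637 / +1.0353)
    (3,1) via y @ 0.7765
    (2,1) via x @ 1.0432
    (2,0) via y @ 1.8117  # hit
  → r_3 = 1.8117

ranges = [2.3501, 2.6212, 1.8117]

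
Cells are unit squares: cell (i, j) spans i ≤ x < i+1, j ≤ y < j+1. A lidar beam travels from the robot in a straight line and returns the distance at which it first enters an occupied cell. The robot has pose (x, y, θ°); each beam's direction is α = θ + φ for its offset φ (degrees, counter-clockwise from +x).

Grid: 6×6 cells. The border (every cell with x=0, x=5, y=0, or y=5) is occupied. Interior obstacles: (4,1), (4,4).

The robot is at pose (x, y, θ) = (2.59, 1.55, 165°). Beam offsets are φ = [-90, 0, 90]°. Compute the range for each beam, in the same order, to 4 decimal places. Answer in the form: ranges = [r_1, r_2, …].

beam 1: φ=-90°, α=75°
  dir = (cos 75°, sin 75°) = (0.2588, 0.9659); from cell (2,1)
  next x-line at t=1.5841, next y-line at t=0.4659; Δt_x=3.8637, Δt_y=1.0353
    y: enter (2,2) at t=0.4659
    y: enter (2,3) at t=1.5012
    x: enter (3,3) at t=1.5841
    y: enter (3,4) at t=2.5364
    y: enter (3,5) at t=3.5717 ← occupied
  → r_1 = 3.5717
beam 2: φ=0°, α=165°
  dir = (cos 165°, sin 165°) = (-0.9659, 0.2588); from cell (2,1)
  next x-line at t=0.6108, next y-line at t=1.7387; Δt_x=1.0353, Δt_y=3.8637
    x: enter (1,1) at t=0.6108
    x: enter (0,1) at t=1.6461 ← occupied
  → r_2 = 1.6461
beam 3: φ=90°, α=255°
  dir = (cos 255°, sin 255°) = (-0.2588, -0.9659); from cell (2,1)
  next x-line at t=2.2796, next y-line at t=0.5694; Δt_x=3.8637, Δt_y=1.0353
    y: enter (2,0) at t=0.5694 ← occupied
  → r_3 = 0.5694

ranges = [3.5717, 1.6461, 0.5694]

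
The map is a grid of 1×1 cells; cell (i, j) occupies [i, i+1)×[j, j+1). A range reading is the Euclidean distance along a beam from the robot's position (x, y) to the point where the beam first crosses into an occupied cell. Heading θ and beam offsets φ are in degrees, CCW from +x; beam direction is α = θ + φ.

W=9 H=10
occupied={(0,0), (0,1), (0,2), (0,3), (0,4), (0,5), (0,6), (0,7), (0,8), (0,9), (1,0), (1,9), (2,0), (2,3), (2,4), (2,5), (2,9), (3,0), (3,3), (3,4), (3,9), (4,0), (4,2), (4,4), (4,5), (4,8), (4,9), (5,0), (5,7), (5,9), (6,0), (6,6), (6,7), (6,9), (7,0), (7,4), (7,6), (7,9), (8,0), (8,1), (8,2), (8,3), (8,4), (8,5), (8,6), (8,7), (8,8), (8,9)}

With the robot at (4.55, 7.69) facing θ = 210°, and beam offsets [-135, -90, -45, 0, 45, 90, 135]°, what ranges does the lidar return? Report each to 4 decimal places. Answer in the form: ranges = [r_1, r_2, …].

ranges = [0.3209, 0.3580, 3.6752, 4.0992, 1.7496, 6.9000, 0.4659]

beam 1: φ=-135°, α=75°
  cosα=0.2588 sinα=0.9659 | (4,7) | tMaxX 1.7387 tMaxY 0.3209 | tΔX 3.8637 tΔY 1.0353
    t=0.3209 [y] (4,8) — stop
  → r_1 = 0.3209
beam 2: φ=-90°, α=120°
  cosα=-0.5000 sinα=0.8660 | (4,7) | tMaxX 1.1000 tMaxY 0.3580 | tΔX 2.0000 tΔY 1.1547
    t=0.3580 [y] (4,8) — stop
  → r_2 = 0.3580
beam 3: φ=-45°, α=165°
  cosα=-0.9659 sinα=0.2588 | (4,7) | tMaxX 0.5694 tMaxY 1.1977 | tΔX 1.0353 tΔY 3.8637
    t=0.5694 [x] (3,7)
    t=1.1977 [y] (3,8)
    t=1.6047 [x] (2,8)
    t=2.6400 [x] (1,8)
    t=3.6752 [x] (0,8) — stop
  → r_3 = 3.6752
beam 4: φ=0°, α=210°
  cosα=-0.8660 sinα=-0.5000 | (4,7) | tMaxX 0.6351 tMaxY 1.3800 | tΔX 1.1547 tΔY 2.0000
    t=0.6351 [x] (3,7)
    t=1.3800 [y] (3,6)
    t=1.7898 [x] (2,6)
    t=2.9445 [x] (1,6)
    t=3.3800 [y] (1,5)
    t=4.0992 [x] (0,5) — stop
  → r_4 = 4.0992
beam 5: φ=45°, α=255°
  cosα=-0.2588 sinα=-0.9659 | (4,7) | tMaxX 2.1250 tMaxY 0.7143 | tΔX 3.8637 tΔY 1.0353
    t=0.7143 [y] (4,6)
    t=1.7496 [y] (4,5) — stop
  → r_5 = 1.7496
beam 6: φ=90°, α=300°
  cosα=0.5000 sinα=-0.8660 | (4,7) | tMaxX 0.9000 tMaxY 0.7967 | tΔX 2.0000 tΔY 1.1547
    t=0.7967 [y] (4,6)
    t=0.9000 [x] (5,6)
    t=1.9514 [y] (5,5)
    t=2.9000 [x] (6,5)
    t=3.1061 [y] (6,4)
    t=4.2608 [y] (6,3)
    t=4.9000 [x] (7,3)
    t=5.4155 [y] (7,2)
    t=6.5702 [y] (7,1)
    t=6.9000 [x] (8,1) — stop
  → r_6 = 6.9000
beam 7: φ=135°, α=345°
  cosα=0.9659 sinα=-0.2588 | (4,7) | tMaxX 0.4659 tMaxY 2.6660 | tΔX 1.0353 tΔY 3.8637
    t=0.4659 [x] (5,7) — stop
  → r_7 = 0.4659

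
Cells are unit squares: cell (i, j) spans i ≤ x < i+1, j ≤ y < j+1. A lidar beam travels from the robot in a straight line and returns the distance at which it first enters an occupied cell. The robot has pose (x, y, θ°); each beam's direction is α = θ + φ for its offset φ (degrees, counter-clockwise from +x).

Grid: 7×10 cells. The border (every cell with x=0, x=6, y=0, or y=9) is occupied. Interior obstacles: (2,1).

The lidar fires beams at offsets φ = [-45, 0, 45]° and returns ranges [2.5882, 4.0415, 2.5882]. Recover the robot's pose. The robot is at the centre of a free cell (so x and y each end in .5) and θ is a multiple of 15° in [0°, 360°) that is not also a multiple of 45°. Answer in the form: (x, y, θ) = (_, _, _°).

The pose lattice has 39·16 = 624 candidates. Test each by forward raycasting.
  (5.5, 5.5, 15°): beam 1 = 0.5774 ≠ 2.5882 ✗
  (4.5, 4.5, 165°): beam 1 = 5.1962 ≠ 2.5882 ✗
  (5.5, 7.5, 150°): beam 1 = 1.5529 ≠ 2.5882 ✗
  (3.5, 4.5, 105°): beam 1 = 5.0000 ≠ 2.5882 ✗
  …
  (3.5, 4.5, 300°): r_1=2.5882, r_2=4.0415, r_3=2.5882 — all match ✓
No second candidate reproduces the full scan.

(x, y, θ) = (3.5, 4.5, 300°)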